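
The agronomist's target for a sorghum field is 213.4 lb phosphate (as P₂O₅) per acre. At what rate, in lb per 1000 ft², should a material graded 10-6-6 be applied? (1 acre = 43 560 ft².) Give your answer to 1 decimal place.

Product per acre = 213.4 / 6% = 3556.67 lb.
Convert to per 1000 ft²: 3556.67 × 0.0229568 = 81.6498 lb.

81.6 lb of product per thousand sq ft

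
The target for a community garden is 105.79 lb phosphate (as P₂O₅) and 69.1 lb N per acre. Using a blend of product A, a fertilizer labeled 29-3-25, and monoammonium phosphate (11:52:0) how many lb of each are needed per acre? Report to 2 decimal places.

164.71 lb product A, 193.94 lb monoammonium phosphate

With a, b = lb per acre of product A and monoammonium phosphate:
P₂O₅: 0.03·a + 0.52·b = 105.79
N: 0.29·a + 0.11·b = 69.1
Eliminate a: (row1) − 0.03/0.29·(row2) → 0.508621·b = 98.6417, so b = 193.9397.
Back-substitute: a = (105.79 − 0.52·193.9397) / 0.03 = 164.713.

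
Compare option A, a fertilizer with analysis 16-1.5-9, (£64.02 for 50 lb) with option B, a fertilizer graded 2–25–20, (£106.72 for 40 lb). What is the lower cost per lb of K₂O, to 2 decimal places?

option A: K₂O per bag = 50 × 9% = 4.5 lb; cost = 64.02 / 4.5 = £14.2267/lb K₂O.
option B: K₂O per bag = 40 × 20% = 8 lb; cost = 106.72 / 8 = £13.3400/lb K₂O.
option B is cheaper.

£13.34 per lb K₂O (option B)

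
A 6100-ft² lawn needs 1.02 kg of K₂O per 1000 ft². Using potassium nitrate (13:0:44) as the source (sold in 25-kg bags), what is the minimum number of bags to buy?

Product per 1000 ft² = 1.02 / 44% = 2.31818 kg.
Total product = 2.31818 × 6100 / 1000 = 14.1409 kg.
Bags = ⌈14.1409 / 25⌉ = 1.

1 bags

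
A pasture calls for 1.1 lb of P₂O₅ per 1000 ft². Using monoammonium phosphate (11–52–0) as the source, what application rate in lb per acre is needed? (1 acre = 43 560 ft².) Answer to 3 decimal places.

Product per 1000 ft² = 1.1 / 52% = 2.11538 lb.
Convert to per acre: 2.11538 × 43.56 = 92.1462 lb.

92.146 lb of product per acre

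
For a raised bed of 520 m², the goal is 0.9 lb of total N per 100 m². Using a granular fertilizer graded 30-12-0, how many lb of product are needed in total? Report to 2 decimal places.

Product per 100 m² = 0.9 / 30% = 3 lb.
Total product = 3 × 520 / 100 = 15.6 lb.

15.60 lb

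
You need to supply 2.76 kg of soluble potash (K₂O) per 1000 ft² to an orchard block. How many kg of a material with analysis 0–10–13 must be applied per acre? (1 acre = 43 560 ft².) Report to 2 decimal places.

Product per 1000 ft² = 2.76 / 13% = 21.2308 kg.
Convert to per acre: 21.2308 × 43.56 = 924.812 kg.

924.81 kg of product per acre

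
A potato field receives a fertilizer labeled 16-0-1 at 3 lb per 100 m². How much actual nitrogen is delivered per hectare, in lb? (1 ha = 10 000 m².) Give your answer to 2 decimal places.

48.00 lb N per hectare

nitrogen per 100 m² = 3 × 16% = 0.48 lb.
Convert to per hectare: 0.48 × 100 = 48 lb.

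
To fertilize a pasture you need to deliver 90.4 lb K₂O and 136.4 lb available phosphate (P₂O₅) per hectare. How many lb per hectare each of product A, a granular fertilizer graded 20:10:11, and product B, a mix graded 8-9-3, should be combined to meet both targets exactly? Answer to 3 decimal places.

586.087 lb product A, 864.348 lb product B

With a, b = lb per hectare of product A and product B:
K₂O: 0.11·a + 0.03·b = 90.4
P₂O₅: 0.1·a + 0.09·b = 136.4
From row1: a = (90.4 − 0.03·b) / 0.11.
Into row2: 0.1·(90.4 − 0.03·b)/0.11 + 0.09·b = 136.4 → b = 864.3478, a = 586.08696.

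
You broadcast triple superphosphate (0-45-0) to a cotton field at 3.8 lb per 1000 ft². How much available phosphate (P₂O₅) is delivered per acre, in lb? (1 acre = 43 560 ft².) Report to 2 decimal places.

74.49 lb P₂O₅ per acre

P₂O₅ per 1000 ft² = 3.8 × 45% = 1.71 lb.
Convert to per acre: 1.71 × 43.56 = 74.4876 lb.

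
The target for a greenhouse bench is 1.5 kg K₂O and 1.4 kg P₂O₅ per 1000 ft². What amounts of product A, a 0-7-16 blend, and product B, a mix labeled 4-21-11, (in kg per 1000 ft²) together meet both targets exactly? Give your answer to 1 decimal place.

Per-1000 ft² balance (a = product A, b = product B):
K₂O: 0.16·a + 0.11·b = 1.5
P₂O₅: 0.07·a + 0.21·b = 1.4
Solving simultaneously: a = 6.21622, b = 4.59459.

6.2 kg product A, 4.6 kg product B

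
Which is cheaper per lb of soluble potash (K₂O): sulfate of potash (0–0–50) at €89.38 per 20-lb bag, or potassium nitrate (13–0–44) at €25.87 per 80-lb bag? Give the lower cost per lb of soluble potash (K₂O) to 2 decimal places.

sulfate of potash: K₂O per bag = 20 × 50% = 10 lb; cost = 89.38 / 10 = €8.9380/lb K₂O.
potassium nitrate: K₂O per bag = 80 × 44% = 35.2 lb; cost = 25.87 / 35.2 = €0.7349/lb K₂O.
potassium nitrate is cheaper.

€0.73 per lb K₂O (potassium nitrate)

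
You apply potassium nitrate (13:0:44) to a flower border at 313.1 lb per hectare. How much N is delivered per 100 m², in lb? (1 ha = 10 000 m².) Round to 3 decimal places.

nitrogen per hectare = 313.1 × 13% = 40.703 lb.
Convert to per 100 m²: 40.703 × 0.01 = 0.40703 lb.

0.407 lb N per hundred sq m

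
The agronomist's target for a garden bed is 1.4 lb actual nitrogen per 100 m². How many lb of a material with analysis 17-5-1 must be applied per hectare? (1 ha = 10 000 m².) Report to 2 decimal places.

823.53 lb of product per hectare

Product per 100 m² = 1.4 / 17% = 8.23529 lb.
Convert to per hectare: 8.23529 × 100 = 823.529 lb.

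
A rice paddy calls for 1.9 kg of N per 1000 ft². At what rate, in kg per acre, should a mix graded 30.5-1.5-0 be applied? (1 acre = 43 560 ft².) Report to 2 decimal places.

271.36 kg of product per acre

Product per 1000 ft² = 1.9 / 30.5% = 6.22951 kg.
Convert to per acre: 6.22951 × 43.56 = 271.357 kg.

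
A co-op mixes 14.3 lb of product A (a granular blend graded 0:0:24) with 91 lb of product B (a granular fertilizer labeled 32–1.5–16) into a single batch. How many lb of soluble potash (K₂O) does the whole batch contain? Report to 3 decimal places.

17.992 lb K₂O

K₂O mass = 24%×14.3 + 16%×91 = 17.992 lb.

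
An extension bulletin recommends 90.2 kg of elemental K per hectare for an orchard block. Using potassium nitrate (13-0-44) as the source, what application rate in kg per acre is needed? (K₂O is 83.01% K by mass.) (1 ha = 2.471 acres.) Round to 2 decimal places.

99.94 kg of product per acre

As K₂O: 90.2 / 0.8301 = 108.662 kg per hectare.
Product per hectare = 108.662 / 44% = 246.958 kg.
Convert to per acre: 246.958 × 0.404694 = 99.9426 kg.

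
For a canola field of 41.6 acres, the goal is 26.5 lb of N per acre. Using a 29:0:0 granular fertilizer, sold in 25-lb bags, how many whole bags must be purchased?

153 bags

Product per acre = 26.5 / 29% = 91.3793 lb.
Total product = 91.3793 × 41.6 = 3801.38 lb.
Bags = ⌈3801.38 / 25⌉ = 153.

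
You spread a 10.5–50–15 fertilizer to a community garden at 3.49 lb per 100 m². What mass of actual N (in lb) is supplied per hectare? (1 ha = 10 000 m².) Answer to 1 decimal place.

36.6 lb N per hectare

nitrogen per 100 m² = 3.49 × 10.5% = 0.36645 lb.
Convert to per hectare: 0.36645 × 100 = 36.645 lb.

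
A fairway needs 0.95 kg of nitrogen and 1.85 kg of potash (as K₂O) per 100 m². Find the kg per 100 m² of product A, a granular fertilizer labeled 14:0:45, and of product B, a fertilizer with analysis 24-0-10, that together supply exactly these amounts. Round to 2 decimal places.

3.71 kg product A, 1.79 kg product B

With a, b = kg per 100 m² of product A and product B:
N: 0.14·a + 0.24·b = 0.95
K₂O: 0.45·a + 0.1·b = 1.85
Eliminate b: (row1) − 0.24/0.1·(row2) → -0.94·a = -3.49, so a = 3.71277.
Then b = (1.85 − 0.45·3.71277) / 0.1 = 1.79255.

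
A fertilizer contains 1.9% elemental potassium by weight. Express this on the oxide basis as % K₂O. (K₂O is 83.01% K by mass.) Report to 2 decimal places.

%K₂O = 1.9 / 0.8301 = 2.28888%.

2.29% K₂O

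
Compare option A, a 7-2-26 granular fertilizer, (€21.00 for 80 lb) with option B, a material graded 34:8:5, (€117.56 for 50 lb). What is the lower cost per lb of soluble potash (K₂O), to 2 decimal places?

option A: K₂O per bag = 80 × 26% = 20.8 lb; cost = 21.00 / 20.8 = €1.0096/lb K₂O.
option B: K₂O per bag = 50 × 5% = 2.5 lb; cost = 117.56 / 2.5 = €47.0240/lb K₂O.
option A is cheaper.

€1.01 per lb K₂O (option A)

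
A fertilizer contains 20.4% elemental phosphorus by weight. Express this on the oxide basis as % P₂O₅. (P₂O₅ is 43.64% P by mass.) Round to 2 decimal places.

%P₂O₅ = 20.4 / 0.4364 = 46.7461%.

46.75% P₂O₅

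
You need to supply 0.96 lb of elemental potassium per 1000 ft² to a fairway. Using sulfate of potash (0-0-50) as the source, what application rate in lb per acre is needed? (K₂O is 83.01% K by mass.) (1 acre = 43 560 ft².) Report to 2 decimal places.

As K₂O: 0.96 / 0.8301 = 1.15649 lb per 1000 ft².
Product per 1000 ft² = 1.15649 / 50% = 2.31297 lb.
Convert to per acre: 2.31297 × 43.56 = 100.753 lb.

100.75 lb of product per acre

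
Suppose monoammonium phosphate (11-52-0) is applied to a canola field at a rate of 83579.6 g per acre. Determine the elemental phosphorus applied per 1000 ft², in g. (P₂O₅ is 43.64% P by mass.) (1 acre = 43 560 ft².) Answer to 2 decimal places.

435.41 g P per thousand sq ft

P₂O₅ per acre = 83579.6 × 52% = 43461.4 g.
Elemental P = 43461.4 × 0.4364 = 18966.6 g per acre.
Convert to per 1000 ft²: 18966.6 × 0.0229568 = 435.412 g.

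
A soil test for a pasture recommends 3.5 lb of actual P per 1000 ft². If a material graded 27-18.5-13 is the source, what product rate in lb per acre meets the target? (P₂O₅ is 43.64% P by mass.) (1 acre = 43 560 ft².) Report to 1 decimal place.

1888.4 lb of product per acre

As P₂O₅: 3.5 / 0.4364 = 8.02016 lb per 1000 ft².
Product per 1000 ft² = 8.02016 / 18.5% = 43.3522 lb.
Convert to per acre: 43.3522 × 43.56 = 1888.42 lb.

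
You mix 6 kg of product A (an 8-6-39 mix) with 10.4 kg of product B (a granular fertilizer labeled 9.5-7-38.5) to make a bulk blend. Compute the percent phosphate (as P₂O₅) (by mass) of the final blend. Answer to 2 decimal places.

Total mass = 6 + 10.4 = 16.4 kg.
P₂O₅ mass = 6%×6 + 7%×10.4 = 1.088 kg.
% P₂O₅ = 1.088 / 16.4 = 6.63415%.

6.63% P₂O₅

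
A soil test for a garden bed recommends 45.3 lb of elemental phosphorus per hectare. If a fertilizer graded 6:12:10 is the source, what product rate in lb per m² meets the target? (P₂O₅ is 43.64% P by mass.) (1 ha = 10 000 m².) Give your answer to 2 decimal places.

As P₂O₅: 45.3 / 0.4364 = 103.804 lb per hectare.
Product per hectare = 103.804 / 12% = 865.032 lb.
Convert to per m²: 865.032 × 0.0001 = 0.0865032 lb.

0.09 lb of product per sq m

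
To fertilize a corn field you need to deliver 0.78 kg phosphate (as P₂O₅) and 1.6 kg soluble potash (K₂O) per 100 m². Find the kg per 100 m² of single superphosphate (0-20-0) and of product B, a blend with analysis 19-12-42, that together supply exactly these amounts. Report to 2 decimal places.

1.61 kg single superphosphate, 3.81 kg product B

Let a = kg of single superphosphate, b = kg of product B (per 100 m²).
P₂O₅: 0.2·a + 0.12·b = 0.78
K₂O: 0·a + 0.42·b = 1.6
Solving simultaneously: a = 1.61429, b = 3.80952.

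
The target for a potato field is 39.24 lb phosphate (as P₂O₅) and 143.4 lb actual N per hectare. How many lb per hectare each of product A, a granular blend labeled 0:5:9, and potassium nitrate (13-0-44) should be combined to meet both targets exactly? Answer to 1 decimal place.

784.8 lb product A, 1103.1 lb potassium nitrate

With a, b = lb per hectare of product A and potassium nitrate:
P₂O₅: 0.05·a + 0·b = 39.24
N: 0·a + 0.13·b = 143.4
Solving simultaneously: a = 784.8, b = 1103.08.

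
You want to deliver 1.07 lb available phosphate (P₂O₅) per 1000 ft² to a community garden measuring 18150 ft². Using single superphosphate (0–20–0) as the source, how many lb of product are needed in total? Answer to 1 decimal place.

Product per 1000 ft² = 1.07 / 20% = 5.35 lb.
Total product = 5.35 × 18150 / 1000 = 97.1025 lb.

97.1 lb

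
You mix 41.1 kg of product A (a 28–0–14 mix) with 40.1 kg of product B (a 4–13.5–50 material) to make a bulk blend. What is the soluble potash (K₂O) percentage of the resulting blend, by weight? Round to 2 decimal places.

31.78% K₂O

Total mass = 41.1 + 40.1 = 81.2 kg.
K₂O mass = 14%×41.1 + 50%×40.1 = 25.804 kg.
% K₂O = 25.804 / 81.2 = 31.7783%.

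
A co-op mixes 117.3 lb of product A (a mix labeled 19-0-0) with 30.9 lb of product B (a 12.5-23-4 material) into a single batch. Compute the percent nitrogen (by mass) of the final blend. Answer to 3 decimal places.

17.645% N

Total mass = 117.3 + 30.9 = 148.2 lb.
N mass = 19%×117.3 + 12.5%×30.9 = 26.1495 lb.
% N = 26.1495 / 148.2 = 17.6447%.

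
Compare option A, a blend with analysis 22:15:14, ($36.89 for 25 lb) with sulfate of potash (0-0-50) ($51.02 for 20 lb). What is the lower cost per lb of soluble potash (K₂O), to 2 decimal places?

$5.10 per lb K₂O (sulfate of potash)

option A: K₂O per bag = 25 × 14% = 3.5 lb; cost = 36.89 / 3.5 = $10.5400/lb K₂O.
sulfate of potash: K₂O per bag = 20 × 50% = 10 lb; cost = 51.02 / 10 = $5.1020/lb K₂O.
sulfate of potash is cheaper.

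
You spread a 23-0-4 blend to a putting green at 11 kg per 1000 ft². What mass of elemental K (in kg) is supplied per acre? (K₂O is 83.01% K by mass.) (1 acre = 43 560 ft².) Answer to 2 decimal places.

K₂O per 1000 ft² = 11 × 4% = 0.44 kg.
Elemental K = 0.44 × 0.8301 = 0.365244 kg per 1000 ft².
Convert to per acre: 0.365244 × 43.56 = 15.91003 kg.

15.91 kg K per acre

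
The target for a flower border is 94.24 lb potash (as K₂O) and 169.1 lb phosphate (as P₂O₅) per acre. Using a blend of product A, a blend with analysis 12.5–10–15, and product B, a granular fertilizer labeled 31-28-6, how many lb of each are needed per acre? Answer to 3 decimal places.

With a, b = lb per acre of product A and product B:
K₂O: 0.15·a + 0.06·b = 94.24
P₂O₅: 0.1·a + 0.28·b = 169.1
Solving simultaneously: a = 451.1444, b = 442.8056.

451.144 lb product A, 442.806 lb product B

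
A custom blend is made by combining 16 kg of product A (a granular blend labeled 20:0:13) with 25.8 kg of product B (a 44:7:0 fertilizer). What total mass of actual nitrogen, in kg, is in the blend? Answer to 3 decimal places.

14.552 kg N

N mass = 20%×16 + 44%×25.8 = 14.552 kg.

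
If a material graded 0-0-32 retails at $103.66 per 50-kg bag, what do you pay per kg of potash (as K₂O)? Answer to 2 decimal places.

K₂O in bag = 50 × 32% = 16 kg.
Cost per kg K₂O = $103.66 / 16 = $6.4787.

$6.48 per kg K₂O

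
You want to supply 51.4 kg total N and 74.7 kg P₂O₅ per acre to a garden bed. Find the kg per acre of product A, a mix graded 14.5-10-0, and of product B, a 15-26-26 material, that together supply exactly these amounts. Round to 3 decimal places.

95.110 kg product A, 250.727 kg product B

With a, b = kg per acre of product A and product B:
N: 0.145·a + 0.15·b = 51.4
P₂O₅: 0.1·a + 0.26·b = 74.7
Eliminate b: (row1) − 0.15/0.26·(row2) → 0.0873077·a = 8.30385, so a = 95.1101.
Then b = (74.7 − 0.1·95.1101) / 0.26 = 250.7269.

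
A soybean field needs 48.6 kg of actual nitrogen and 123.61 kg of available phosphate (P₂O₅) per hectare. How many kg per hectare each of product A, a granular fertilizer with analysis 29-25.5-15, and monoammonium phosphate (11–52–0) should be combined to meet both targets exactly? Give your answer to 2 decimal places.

95.11 kg product A, 191.07 kg monoammonium phosphate

Per-hectare balance (a = product A, b = monoammonium phosphate):
N: 0.29·a + 0.11·b = 48.6
P₂O₅: 0.255·a + 0.52·b = 123.61
Solving simultaneously: a = 95.1112, b = 191.0705.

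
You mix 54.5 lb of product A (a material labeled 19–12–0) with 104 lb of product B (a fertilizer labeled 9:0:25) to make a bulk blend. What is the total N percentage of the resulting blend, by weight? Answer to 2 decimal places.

Total mass = 54.5 + 104 = 158.5 lb.
N mass = 19%×54.5 + 9%×104 = 19.715 lb.
% N = 19.715 / 158.5 = 12.4385%.

12.44% N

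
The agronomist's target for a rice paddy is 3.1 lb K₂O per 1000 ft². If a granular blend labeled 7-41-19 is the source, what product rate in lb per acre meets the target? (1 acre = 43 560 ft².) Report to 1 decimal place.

710.7 lb of product per acre

Product per 1000 ft² = 3.1 / 19% = 16.3158 lb.
Convert to per acre: 16.3158 × 43.56 = 710.716 lb.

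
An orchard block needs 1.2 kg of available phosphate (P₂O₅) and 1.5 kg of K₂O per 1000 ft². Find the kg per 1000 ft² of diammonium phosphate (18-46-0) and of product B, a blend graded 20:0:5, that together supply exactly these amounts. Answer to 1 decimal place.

2.6 kg diammonium phosphate, 30.0 kg product B

Let a = kg of diammonium phosphate, b = kg of product B (per 1000 ft²).
P₂O₅: 0.46·a + 0·b = 1.2
K₂O: 0·a + 0.05·b = 1.5
Solving simultaneously: a = 2.6087, b = 30.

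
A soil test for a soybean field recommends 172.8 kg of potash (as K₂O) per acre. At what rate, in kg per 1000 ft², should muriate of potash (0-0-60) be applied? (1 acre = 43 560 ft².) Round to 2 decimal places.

6.61 kg of product per thousand sq ft

Product per acre = 172.8 / 60% = 288 kg.
Convert to per 1000 ft²: 288 × 0.0229568 = 6.61157 kg.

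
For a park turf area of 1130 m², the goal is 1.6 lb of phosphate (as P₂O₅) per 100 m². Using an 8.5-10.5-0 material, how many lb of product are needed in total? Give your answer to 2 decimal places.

Product per 100 m² = 1.6 / 10.5% = 15.2381 lb.
Total product = 15.2381 × 1130 / 100 = 172.1905 lb.

172.19 lb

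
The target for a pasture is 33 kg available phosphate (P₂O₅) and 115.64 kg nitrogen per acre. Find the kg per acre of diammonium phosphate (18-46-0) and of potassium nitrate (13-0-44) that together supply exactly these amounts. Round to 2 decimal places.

71.74 kg diammonium phosphate, 790.21 kg potassium nitrate

Per-acre balance (a = diammonium phosphate, b = potassium nitrate):
P₂O₅: 0.46·a + 0·b = 33
N: 0.18·a + 0.13·b = 115.64
Eliminate b: (row1) − 0/0.13·(row2) → 0.46·a = 33, so a = 71.7391.
Then b = (115.64 − 0.18·71.7391) / 0.13 = 790.207.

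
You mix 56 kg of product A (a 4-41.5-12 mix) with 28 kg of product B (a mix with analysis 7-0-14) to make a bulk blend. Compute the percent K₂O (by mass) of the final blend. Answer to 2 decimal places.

12.67% K₂O

Total mass = 56 + 28 = 84 kg.
K₂O mass = 12%×56 + 14%×28 = 10.64 kg.
% K₂O = 10.64 / 84 = 12.6667%.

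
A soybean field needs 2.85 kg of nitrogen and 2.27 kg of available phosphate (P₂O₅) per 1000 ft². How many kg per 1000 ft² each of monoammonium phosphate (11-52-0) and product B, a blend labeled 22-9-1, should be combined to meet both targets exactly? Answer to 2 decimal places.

With a, b = kg per 1000 ft² of monoammonium phosphate and product B:
N: 0.11·a + 0.22·b = 2.85
P₂O₅: 0.52·a + 0.09·b = 2.27
Eliminate b: (row1) − 0.22/0.09·(row2) → -1.16111·a = -2.69889, so a = 2.3244.
Then b = (2.27 − 0.52·2.3244) / 0.09 = 11.7923.

2.32 kg monoammonium phosphate, 11.79 kg product B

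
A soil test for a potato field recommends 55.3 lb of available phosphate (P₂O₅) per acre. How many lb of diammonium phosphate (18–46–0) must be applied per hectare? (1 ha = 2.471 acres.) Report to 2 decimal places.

Product per acre = 55.3 / 46% = 120.217 lb.
Convert to per hectare: 120.217 × 2.471 = 297.057 lb.

297.06 lb of product per hectare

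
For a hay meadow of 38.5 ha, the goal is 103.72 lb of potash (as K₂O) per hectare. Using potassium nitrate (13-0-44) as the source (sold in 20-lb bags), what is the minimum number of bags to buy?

454 bags

Product per hectare = 103.72 / 44% = 235.727 lb.
Total product = 235.727 × 38.5 = 9075.5 lb.
Bags = ⌈9075.5 / 20⌉ = 454.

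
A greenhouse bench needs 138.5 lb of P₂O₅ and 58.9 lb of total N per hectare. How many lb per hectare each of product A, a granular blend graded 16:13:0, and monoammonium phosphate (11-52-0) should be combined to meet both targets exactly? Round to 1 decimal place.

Per-hectare balance (a = product A, b = monoammonium phosphate):
P₂O₅: 0.13·a + 0.52·b = 138.5
N: 0.16·a + 0.11·b = 58.9
Eliminate a: (row1) − 0.13/0.16·(row2) → 0.430625·b = 90.6438, so b = 210.493.
Back-substitute: a = (138.5 − 0.52·210.493) / 0.13 = 223.411.

223.4 lb product A, 210.5 lb monoammonium phosphate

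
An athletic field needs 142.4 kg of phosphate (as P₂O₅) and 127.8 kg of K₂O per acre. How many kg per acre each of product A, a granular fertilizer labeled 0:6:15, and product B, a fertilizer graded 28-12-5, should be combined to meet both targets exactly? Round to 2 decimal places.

547.73 kg product A, 912.80 kg product B

With a, b = kg per acre of product A and product B:
P₂O₅: 0.06·a + 0.12·b = 142.4
K₂O: 0.15·a + 0.05·b = 127.8
Eliminate b: (row1) − 0.12/0.05·(row2) → -0.3·a = -164.32, so a = 547.733.
Then b = (127.8 − 0.15·547.733) / 0.05 = 912.8.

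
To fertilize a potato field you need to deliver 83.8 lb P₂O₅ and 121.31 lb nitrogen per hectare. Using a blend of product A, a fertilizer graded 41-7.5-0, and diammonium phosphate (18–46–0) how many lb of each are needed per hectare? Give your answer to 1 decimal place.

232.5 lb product A, 144.3 lb diammonium phosphate

Per-hectare balance (a = product A, b = diammonium phosphate):
P₂O₅: 0.075·a + 0.46·b = 83.8
N: 0.41·a + 0.18·b = 121.31
Eliminate a: (row1) − 0.075/0.41·(row2) → 0.427073·b = 61.6091, so b = 144.259.
Back-substitute: a = (83.8 − 0.46·144.259) / 0.075 = 232.545.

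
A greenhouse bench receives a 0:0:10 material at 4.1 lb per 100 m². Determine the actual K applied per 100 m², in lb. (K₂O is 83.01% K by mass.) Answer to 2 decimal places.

0.34 lb K per hundred sq m

K₂O per 100 m² = 4.1 × 10% = 0.41 lb.
Elemental K = 0.41 × 0.8301 = 0.340341 lb per 100 m².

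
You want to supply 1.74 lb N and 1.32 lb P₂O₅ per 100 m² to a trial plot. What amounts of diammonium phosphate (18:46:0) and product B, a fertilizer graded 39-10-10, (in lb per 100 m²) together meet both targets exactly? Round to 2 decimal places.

2.11 lb diammonium phosphate, 3.49 lb product B

With a, b = lb per 100 m² of diammonium phosphate and product B:
N: 0.18·a + 0.39·b = 1.74
P₂O₅: 0.46·a + 0.1·b = 1.32
Solving simultaneously: a = 2.11152, b = 3.48699.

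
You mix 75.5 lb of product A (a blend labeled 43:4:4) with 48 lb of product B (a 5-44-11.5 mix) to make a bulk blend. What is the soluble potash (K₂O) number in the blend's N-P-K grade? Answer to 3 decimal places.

6.915% K₂O

Total mass = 75.5 + 48 = 123.5 lb.
K₂O mass = 4%×75.5 + 11.5%×48 = 8.54 lb.
% K₂O = 8.54 / 123.5 = 6.91498%.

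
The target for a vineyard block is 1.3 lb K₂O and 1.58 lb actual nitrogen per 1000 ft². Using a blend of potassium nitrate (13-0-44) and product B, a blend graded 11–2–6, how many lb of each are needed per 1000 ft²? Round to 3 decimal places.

1.187 lb potassium nitrate, 12.961 lb product B

With a, b = lb per 1000 ft² of potassium nitrate and product B:
K₂O: 0.44·a + 0.06·b = 1.3
N: 0.13·a + 0.11·b = 1.58
From row1: a = (1.3 − 0.06·b) / 0.44.
Into row2: 0.13·(1.3 − 0.06·b)/0.44 + 0.11·b = 1.58 → b = 12.9606, a = 1.18719.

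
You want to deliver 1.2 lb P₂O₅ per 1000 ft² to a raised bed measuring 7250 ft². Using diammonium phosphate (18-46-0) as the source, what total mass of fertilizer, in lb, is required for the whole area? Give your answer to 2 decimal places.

Product per 1000 ft² = 1.2 / 46% = 2.6087 lb.
Total product = 2.6087 × 7250 / 1000 = 18.913 lb.

18.91 lb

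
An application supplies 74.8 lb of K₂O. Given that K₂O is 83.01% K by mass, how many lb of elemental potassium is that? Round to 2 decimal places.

K = 74.8 × 0.8301 = 62.0915 lb.

62.09 lb K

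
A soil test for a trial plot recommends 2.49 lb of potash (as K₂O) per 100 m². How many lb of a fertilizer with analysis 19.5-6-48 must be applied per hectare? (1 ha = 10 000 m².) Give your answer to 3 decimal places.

Product per 100 m² = 2.49 / 48% = 5.1875 lb.
Convert to per hectare: 5.1875 × 100 = 518.75 lb.

518.750 lb of product per hectare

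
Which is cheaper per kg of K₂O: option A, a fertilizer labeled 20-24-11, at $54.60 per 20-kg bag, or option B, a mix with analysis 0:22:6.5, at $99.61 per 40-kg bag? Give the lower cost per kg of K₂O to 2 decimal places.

$24.82 per kg K₂O (option A)

option A: K₂O per bag = 20 × 11% = 2.2 kg; cost = 54.60 / 2.2 = $24.8182/kg K₂O.
option B: K₂O per bag = 40 × 6.5% = 2.6 kg; cost = 99.61 / 2.6 = $38.3115/kg K₂O.
option A is cheaper.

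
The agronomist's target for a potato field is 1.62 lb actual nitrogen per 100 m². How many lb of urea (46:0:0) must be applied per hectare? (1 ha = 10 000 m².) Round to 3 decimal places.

Product per 100 m² = 1.62 / 46% = 3.52174 lb.
Convert to per hectare: 3.52174 × 100 = 352.1739 lb.

352.174 lb of product per hectare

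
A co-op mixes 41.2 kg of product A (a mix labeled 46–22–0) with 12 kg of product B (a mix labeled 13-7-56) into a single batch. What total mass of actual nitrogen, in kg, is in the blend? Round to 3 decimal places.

20.512 kg N

N mass = 46%×41.2 + 13%×12 = 20.512 kg.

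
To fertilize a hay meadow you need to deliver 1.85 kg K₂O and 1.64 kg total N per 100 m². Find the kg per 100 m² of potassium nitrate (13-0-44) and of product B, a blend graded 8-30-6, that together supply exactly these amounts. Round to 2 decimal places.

With a, b = kg per 100 m² of potassium nitrate and product B:
K₂O: 0.44·a + 0.06·b = 1.85
N: 0.13·a + 0.08·b = 1.64
Eliminate a: (row1) − 0.44/0.13·(row2) → -0.210769·b = -3.70077, so b = 17.5584.
Back-substitute: a = (1.85 − 0.06·17.5584) / 0.44 = 1.81022.

1.81 kg potassium nitrate, 17.56 kg product B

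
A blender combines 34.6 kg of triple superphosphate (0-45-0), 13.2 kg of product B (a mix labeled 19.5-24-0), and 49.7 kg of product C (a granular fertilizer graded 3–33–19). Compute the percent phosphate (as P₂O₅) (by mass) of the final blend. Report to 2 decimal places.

36.04% P₂O₅

Total mass = 34.6 + 13.2 + 49.7 = 97.5 kg.
P₂O₅ mass = 45%×34.6 + 24%×13.2 + 33%×49.7 = 35.139 kg.
% P₂O₅ = 35.139 / 97.5 = 36.04%.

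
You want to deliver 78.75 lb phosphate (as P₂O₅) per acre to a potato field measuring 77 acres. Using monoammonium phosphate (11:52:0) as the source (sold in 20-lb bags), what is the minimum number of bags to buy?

584 bags

Product per acre = 78.75 / 52% = 151.442 lb.
Total product = 151.442 × 77 = 11661.1 lb.
Bags = ⌈11661.1 / 20⌉ = 584.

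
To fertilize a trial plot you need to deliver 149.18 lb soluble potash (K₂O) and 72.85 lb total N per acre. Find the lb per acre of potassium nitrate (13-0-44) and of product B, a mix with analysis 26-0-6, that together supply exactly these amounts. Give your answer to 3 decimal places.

322.850 lb potassium nitrate, 118.767 lb product B

Per-acre balance (a = potassium nitrate, b = product B):
K₂O: 0.44·a + 0.06·b = 149.18
N: 0.13·a + 0.26·b = 72.85
Eliminate a: (row1) − 0.44/0.13·(row2) → -0.82·b = -97.3892, so b = 118.7674.
Back-substitute: a = (149.18 − 0.06·118.7674) / 0.44 = 322.8499.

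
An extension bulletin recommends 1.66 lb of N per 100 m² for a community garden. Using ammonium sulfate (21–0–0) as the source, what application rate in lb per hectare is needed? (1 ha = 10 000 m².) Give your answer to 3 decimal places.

Product per 100 m² = 1.66 / 21% = 7.90476 lb.
Convert to per hectare: 7.90476 × 100 = 790.4762 lb.

790.476 lb of product per hectare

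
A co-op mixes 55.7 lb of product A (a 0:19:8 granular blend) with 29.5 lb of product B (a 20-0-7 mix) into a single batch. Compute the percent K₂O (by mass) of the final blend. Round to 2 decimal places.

7.65% K₂O

Total mass = 55.7 + 29.5 = 85.2 lb.
K₂O mass = 8%×55.7 + 7%×29.5 = 6.521 lb.
% K₂O = 6.521 / 85.2 = 7.65376%.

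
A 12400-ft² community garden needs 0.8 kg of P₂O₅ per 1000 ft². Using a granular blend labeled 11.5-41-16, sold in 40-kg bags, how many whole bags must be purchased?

Product per 1000 ft² = 0.8 / 41% = 1.95122 kg.
Total product = 1.95122 × 12400 / 1000 = 24.1951 kg.
Bags = ⌈24.1951 / 40⌉ = 1.

1 bags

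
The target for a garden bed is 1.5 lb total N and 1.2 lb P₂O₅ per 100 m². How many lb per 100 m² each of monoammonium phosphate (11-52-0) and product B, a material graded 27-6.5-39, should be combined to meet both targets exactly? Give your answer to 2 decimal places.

1.70 lb monoammonium phosphate, 4.86 lb product B

With a, b = lb per 100 m² of monoammonium phosphate and product B:
N: 0.11·a + 0.27·b = 1.5
P₂O₅: 0.52·a + 0.065·b = 1.2
Eliminate a: (row1) − 0.11/0.52·(row2) → 0.25625·b = 1.24615, so b = 4.86304.
Back-substitute: a = (1.5 − 0.27·4.86304) / 0.11 = 1.69981.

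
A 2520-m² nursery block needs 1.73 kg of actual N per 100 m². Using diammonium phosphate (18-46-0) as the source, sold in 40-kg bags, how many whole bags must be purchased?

7 bags

Product per 100 m² = 1.73 / 18% = 9.61111 kg.
Total product = 9.61111 × 2520 / 100 = 242.2 kg.
Bags = ⌈242.2 / 40⌉ = 7.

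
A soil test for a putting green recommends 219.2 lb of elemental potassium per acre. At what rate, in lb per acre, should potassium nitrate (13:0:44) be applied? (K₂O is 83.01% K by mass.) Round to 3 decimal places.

600.147 lb of product per acre

As K₂O: 219.2 / 0.8301 = 264.065 lb per acre.
Product per acre = 264.065 / 44% = 600.1468 lb.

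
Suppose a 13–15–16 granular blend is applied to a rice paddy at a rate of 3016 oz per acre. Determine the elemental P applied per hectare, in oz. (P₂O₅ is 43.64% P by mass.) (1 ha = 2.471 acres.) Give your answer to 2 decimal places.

P₂O₅ per acre = 3016 × 15% = 452.4 oz.
Elemental P = 452.4 × 0.4364 = 197.427 oz per acre.
Convert to per hectare: 197.427 × 2.471 = 487.843 oz.

487.84 oz P per hectare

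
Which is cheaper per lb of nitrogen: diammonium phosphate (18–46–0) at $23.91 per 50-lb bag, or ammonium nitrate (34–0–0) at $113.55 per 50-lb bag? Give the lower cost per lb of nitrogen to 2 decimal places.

$2.66 per lb N (diammonium phosphate)

diammonium phosphate: N per bag = 50 × 18% = 9 lb; cost = 23.91 / 9 = $2.6567/lb N.
ammonium nitrate: N per bag = 50 × 34% = 17 lb; cost = 113.55 / 17 = $6.6794/lb N.
diammonium phosphate is cheaper.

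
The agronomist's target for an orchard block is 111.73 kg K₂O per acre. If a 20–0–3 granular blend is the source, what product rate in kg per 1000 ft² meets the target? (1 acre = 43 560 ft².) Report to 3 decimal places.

85.499 kg of product per thousand sq ft

Product per acre = 111.73 / 3% = 3724.33 kg.
Convert to per 1000 ft²: 3724.33 × 0.0229568 = 85.4989 kg.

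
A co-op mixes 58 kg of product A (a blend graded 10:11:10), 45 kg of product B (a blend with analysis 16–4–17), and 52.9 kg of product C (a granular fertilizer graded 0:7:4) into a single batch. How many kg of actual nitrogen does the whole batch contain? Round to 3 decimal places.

N mass = 10%×58 + 16%×45 + 0%×52.9 = 13 kg.

13.000 kg N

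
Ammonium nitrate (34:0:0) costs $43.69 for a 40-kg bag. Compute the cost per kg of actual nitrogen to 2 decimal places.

N in bag = 40 × 34% = 13.6 kg.
Cost per kg N = $43.69 / 13.6 = $3.2125.

$3.21 per kg N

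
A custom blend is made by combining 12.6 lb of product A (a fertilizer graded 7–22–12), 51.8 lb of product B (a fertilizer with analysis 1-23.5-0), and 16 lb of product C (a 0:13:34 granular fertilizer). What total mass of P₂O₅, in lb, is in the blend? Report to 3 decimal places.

17.025 lb P₂O₅

P₂O₅ mass = 22%×12.6 + 23.5%×51.8 + 13%×16 = 17.025 lb.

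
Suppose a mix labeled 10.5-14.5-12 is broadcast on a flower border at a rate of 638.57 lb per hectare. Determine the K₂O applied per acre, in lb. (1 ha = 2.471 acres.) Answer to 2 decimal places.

K₂O per hectare = 638.57 × 12% = 76.6284 lb.
Convert to per acre: 76.6284 × 0.404694 = 31.0111 lb.

31.01 lb K₂O per acre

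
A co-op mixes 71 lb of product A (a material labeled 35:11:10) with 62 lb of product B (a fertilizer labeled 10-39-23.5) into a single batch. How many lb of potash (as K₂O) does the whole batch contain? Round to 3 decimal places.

21.670 lb K₂O

K₂O mass = 10%×71 + 23.5%×62 = 21.67 lb.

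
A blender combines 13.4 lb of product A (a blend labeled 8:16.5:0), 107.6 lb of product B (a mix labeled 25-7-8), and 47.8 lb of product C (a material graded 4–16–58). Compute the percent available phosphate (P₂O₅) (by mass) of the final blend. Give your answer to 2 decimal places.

10.30% P₂O₅

Total mass = 13.4 + 107.6 + 47.8 = 168.8 lb.
P₂O₅ mass = 16.5%×13.4 + 7%×107.6 + 16%×47.8 = 17.391 lb.
% P₂O₅ = 17.391 / 168.8 = 10.3027%.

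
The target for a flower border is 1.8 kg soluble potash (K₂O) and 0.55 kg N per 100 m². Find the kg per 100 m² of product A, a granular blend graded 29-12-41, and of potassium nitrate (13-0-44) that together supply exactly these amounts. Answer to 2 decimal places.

Let a = kg of product A, b = kg of potassium nitrate (per 100 m²).
K₂O: 0.41·a + 0.44·b = 1.8
N: 0.29·a + 0.13·b = 0.55
Solving simultaneously: a = 0.107672, b = 3.99058.

0.11 kg product A, 3.99 kg potassium nitrate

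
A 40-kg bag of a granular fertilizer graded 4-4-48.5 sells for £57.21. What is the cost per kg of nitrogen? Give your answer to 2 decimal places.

N in bag = 40 × 4% = 1.6 kg.
Cost per kg N = £57.21 / 1.6 = £35.7563.

£35.76 per kg N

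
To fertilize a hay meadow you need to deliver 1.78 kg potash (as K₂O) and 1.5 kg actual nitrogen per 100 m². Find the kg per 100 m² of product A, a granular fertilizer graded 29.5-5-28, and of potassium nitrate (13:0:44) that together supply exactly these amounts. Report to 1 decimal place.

4.6 kg product A, 1.1 kg potassium nitrate

Per-100 m² balance (a = product A, b = potassium nitrate):
K₂O: 0.28·a + 0.44·b = 1.78
N: 0.295·a + 0.13·b = 1.5
Eliminate a: (row1) − 0.28/0.295·(row2) → 0.31661·b = 0.356271, so b = 1.12527.
Back-substitute: a = (1.78 − 0.44·1.12527) / 0.28 = 4.58887.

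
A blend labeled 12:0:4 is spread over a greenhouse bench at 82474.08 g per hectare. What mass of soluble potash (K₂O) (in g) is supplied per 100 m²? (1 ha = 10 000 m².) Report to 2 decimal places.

32.99 g K₂O per hundred sq m

K₂O per hectare = 82474.08 × 4% = 3298.96 g.
Convert to per 100 m²: 3298.96 × 0.01 = 32.9896 g.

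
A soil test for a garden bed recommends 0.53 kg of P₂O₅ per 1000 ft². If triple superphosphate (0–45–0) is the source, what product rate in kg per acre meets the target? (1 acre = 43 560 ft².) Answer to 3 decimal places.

Product per 1000 ft² = 0.53 / 45% = 1.17778 kg.
Convert to per acre: 1.17778 × 43.56 = 51.304 kg.

51.304 kg of product per acre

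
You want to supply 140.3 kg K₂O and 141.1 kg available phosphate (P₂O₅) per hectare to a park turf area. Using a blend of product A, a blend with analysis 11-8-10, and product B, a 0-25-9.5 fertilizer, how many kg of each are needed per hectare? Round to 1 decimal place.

1245.4 kg product A, 165.9 kg product B

Per-hectare balance (a = product A, b = product B):
K₂O: 0.1·a + 0.095·b = 140.3
P₂O₅: 0.08·a + 0.25·b = 141.1
Solving simultaneously: a = 1245.43, b = 165.862.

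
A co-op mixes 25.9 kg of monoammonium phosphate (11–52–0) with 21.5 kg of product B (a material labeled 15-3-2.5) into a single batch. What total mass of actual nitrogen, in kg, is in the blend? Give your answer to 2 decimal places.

6.07 kg N

N mass = 11%×25.9 + 15%×21.5 = 6.074 kg.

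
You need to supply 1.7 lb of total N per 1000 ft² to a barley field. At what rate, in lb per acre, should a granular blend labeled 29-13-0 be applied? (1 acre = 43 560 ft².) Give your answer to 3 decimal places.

255.352 lb of product per acre

Product per 1000 ft² = 1.7 / 29% = 5.86207 lb.
Convert to per acre: 5.86207 × 43.56 = 255.3517 lb.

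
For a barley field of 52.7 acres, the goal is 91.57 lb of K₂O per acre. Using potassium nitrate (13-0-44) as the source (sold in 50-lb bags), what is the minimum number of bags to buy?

Product per acre = 91.57 / 44% = 208.114 lb.
Total product = 208.114 × 52.7 = 10967.6 lb.
Bags = ⌈10967.6 / 50⌉ = 220.

220 bags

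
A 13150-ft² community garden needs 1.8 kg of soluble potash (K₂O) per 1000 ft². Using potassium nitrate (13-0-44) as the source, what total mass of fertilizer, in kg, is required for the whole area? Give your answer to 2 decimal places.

53.80 kg

Product per 1000 ft² = 1.8 / 44% = 4.09091 kg.
Total product = 4.09091 × 13150 / 1000 = 53.7955 kg.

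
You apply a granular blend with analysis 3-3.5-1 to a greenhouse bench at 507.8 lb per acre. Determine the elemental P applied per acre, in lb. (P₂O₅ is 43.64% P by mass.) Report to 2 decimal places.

P₂O₅ per acre = 507.8 × 3.5% = 17.773 lb.
Elemental P = 17.773 × 0.4364 = 7.75614 lb per acre.

7.76 lb P per acre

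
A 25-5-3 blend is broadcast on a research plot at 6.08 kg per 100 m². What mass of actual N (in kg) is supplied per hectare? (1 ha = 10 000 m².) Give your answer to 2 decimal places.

152.00 kg N per hectare

nitrogen per 100 m² = 6.08 × 25% = 1.52 kg.
Convert to per hectare: 1.52 × 100 = 152 kg.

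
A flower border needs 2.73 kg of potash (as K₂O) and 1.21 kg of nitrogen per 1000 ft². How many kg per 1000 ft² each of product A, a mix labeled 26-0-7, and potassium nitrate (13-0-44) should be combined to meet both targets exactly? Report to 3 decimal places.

1.686 kg product A, 5.936 kg potassium nitrate

With a, b = kg per 1000 ft² of product A and potassium nitrate:
K₂O: 0.07·a + 0.44·b = 2.73
N: 0.26·a + 0.13·b = 1.21
Eliminate b: (row1) − 0.44/0.13·(row2) → -0.81·a = -1.36538, so a = 1.68566.
Then b = (1.21 − 0.26·1.68566) / 0.13 = 5.93637.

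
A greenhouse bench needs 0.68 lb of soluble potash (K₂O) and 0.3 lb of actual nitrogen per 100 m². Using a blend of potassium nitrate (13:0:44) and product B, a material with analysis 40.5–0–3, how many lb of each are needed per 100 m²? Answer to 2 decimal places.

1.53 lb potassium nitrate, 0.25 lb product B

With a, b = lb per 100 m² of potassium nitrate and product B:
K₂O: 0.44·a + 0.03·b = 0.68
N: 0.13·a + 0.405·b = 0.3
Solving simultaneously: a = 1.5284, b = 0.250143.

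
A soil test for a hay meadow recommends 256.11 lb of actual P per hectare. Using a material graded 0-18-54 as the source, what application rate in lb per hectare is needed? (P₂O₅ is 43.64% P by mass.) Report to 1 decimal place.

As P₂O₅: 256.11 / 0.4364 = 586.87 lb per hectare.
Product per hectare = 586.87 / 18% = 3260.39 lb.

3260.4 lb of product per hectare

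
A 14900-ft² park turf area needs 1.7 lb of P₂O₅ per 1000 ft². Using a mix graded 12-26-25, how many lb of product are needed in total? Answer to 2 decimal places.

97.42 lb

Product per 1000 ft² = 1.7 / 26% = 6.53846 lb.
Total product = 6.53846 × 14900 / 1000 = 97.4231 lb.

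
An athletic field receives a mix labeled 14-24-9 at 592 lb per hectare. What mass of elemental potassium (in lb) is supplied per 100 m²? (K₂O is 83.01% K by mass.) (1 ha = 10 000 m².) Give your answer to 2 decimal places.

0.44 lb K per hundred sq m

K₂O per hectare = 592 × 9% = 53.28 lb.
Elemental K = 53.28 × 0.8301 = 44.2277 lb per hectare.
Convert to per 100 m²: 44.2277 × 0.01 = 0.442277 lb.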